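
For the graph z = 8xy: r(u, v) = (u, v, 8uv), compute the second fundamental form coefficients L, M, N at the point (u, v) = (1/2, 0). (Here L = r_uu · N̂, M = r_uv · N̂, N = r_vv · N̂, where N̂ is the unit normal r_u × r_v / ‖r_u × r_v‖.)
L = 0;  M = 8*sqrt(17)/17;  N = 0

Compute the unit normal N̂(u, v) = (-8*v/sqrt(64*u^2 + 64*v^2 + 1), -8*u/sqrt(64*u^2 + 64*v^2 + 1), 1/sqrt(64*u^2 + 64*v^2 + 1)), and the second partials r_uu, r_uv, r_vv. Take dot products:
  L(u, v) = r_uu · N̂ = 0,
  M(u, v) = r_uv · N̂ = 8/sqrt(64*u^2 + 64*v^2 + 1),
  N(u, v) = r_vv · N̂ = 0.
Evaluating at (u, v) = (1/2, 0):
  L = 0, M = 8*sqrt(17)/17, N = 0.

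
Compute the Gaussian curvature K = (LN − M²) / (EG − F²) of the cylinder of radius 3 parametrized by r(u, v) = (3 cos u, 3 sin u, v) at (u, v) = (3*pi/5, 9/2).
K = 0

Coefficients of the first fundamental form: E = 9, F = 0, G = 1.
Coefficients of the second fundamental form: L = -3, M = 0, N = 0.
Assemble K = (LN − M²)/(EG − F²) = 0. At (u, v) = (3*pi/5, 9/2): K = 0.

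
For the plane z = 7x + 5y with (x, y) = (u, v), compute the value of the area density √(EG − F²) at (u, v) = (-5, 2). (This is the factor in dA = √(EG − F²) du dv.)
√(EG − F²)|_{(-5, 2)} = 5*sqrt(3)

E = 50, F = 35, G = 26, so EG − F² = 75. Taking the positive square root: √(EG − F²) = 5*sqrt(3). At (u, v) = (-5, 2): 5*sqrt(3).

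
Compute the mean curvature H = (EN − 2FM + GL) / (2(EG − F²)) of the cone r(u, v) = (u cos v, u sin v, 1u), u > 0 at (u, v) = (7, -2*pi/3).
H = sqrt(2)/28

With E = 2, F = 0, G = u^2, L = 0, M = 0, N = sqrt(2)*u^2/(2*Abs(u)), assemble
  H = (EN − 2FM + GL) / (2(EG − F²)) = sqrt(2)/(4*Abs(u)).
At (u, v) = (7, -2*pi/3): H = sqrt(2)/28.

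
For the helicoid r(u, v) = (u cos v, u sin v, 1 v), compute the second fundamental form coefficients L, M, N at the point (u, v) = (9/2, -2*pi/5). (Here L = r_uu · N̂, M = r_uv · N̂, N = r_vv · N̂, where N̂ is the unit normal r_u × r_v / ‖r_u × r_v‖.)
L = 0;  M = -2*sqrt(85)/85;  N = 0

Compute the unit normal N̂(u, v) = (sin(v)/sqrt(u^2 + 1), -cos(v)/sqrt(u^2 + 1), u/sqrt(u^2 + 1)), and the second partials r_uu, r_uv, r_vv. Take dot products:
  L(u, v) = r_uu · N̂ = 0,
  M(u, v) = r_uv · N̂ = -1/sqrt(u^2 + 1),
  N(u, v) = r_vv · N̂ = 0.
Evaluating at (u, v) = (9/2, -2*pi/5):
  L = 0, M = -2*sqrt(85)/85, N = 0.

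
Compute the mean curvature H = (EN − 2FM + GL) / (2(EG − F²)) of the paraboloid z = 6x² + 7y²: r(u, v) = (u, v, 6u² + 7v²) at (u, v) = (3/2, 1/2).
H = 2575*sqrt(374)/139876

With E = 144*u^2 + 1, F = 168*u*v, G = 196*v^2 + 1, L = 12/sqrt(144*u^2 + 196*v^2 + 1), M = 0, N = 14/sqrt(144*u^2 + 196*v^2 + 1), assemble
  H = (EN − 2FM + GL) / (2(EG − F²)) = (1008*u^2 + 1176*v^2 + 13)/(144*u^2 + 196*v^2 + 1)^(3/2).
At (u, v) = (3/2, 1/2): H = 2575*sqrt(374)/139876.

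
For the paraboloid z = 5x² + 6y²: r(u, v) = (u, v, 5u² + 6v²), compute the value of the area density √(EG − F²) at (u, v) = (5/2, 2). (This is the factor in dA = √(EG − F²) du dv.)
√(EG − F²)|_{(5/2, 2)} = sqrt(1202)

E = 100*u^2 + 1, F = 120*u*v, G = 144*v^2 + 1, so EG − F² = 100*u^2 + 144*v^2 + 1. Taking the positive square root: √(EG − F²) = sqrt(100*u^2 + 144*v^2 + 1). At (u, v) = (5/2, 2): sqrt(1202).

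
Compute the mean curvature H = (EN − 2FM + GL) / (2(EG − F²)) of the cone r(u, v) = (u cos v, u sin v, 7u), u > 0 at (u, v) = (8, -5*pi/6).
H = 7*sqrt(2)/160

With E = 50, F = 0, G = u^2, L = 0, M = 0, N = 7*sqrt(2)*u^2/(10*Abs(u)), assemble
  H = (EN − 2FM + GL) / (2(EG − F²)) = 7*sqrt(2)/(20*Abs(u)).
At (u, v) = (8, -5*pi/6): H = 7*sqrt(2)/160.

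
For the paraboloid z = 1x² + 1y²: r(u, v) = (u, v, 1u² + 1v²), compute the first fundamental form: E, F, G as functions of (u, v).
E = 4*u^2 + 1;  F = 4*u*v;  G = 4*v^2 + 1

Compute partials: r_u = (1, 0, 2*u), r_v = (0, 1, 2*v). Then
  E = r_u · r_u = 4*u^2 + 1,
  F = r_u · r_v = 4*u*v,
  G = r_v · r_v = 4*v^2 + 1.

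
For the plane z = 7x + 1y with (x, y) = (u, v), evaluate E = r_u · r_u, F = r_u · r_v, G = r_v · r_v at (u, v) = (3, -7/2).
E = 50;  F = 7;  G = 2

Partials: r_u = (1, 0, 7), r_v = (0, 1, 1). As functions of (u, v):
  E = r_u · r_u = 50,
  F = r_u · r_v = 7,
  G = r_v · r_v = 2.
Evaluating at (u, v) = (3, -7/2): E = 50, F = 7, G = 2.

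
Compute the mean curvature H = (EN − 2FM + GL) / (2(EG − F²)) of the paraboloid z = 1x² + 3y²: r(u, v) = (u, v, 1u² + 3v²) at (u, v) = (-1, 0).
H = 16*sqrt(5)/25

With E = 4*u^2 + 1, F = 12*u*v, G = 36*v^2 + 1, L = 2/sqrt(4*u^2 + 36*v^2 + 1), M = 0, N = 6/sqrt(4*u^2 + 36*v^2 + 1), assemble
  H = (EN − 2FM + GL) / (2(EG − F²)) = 4*(3*u^2 + 9*v^2 + 1)/(4*u^2 + 36*v^2 + 1)^(3/2).
At (u, v) = (-1, 0): H = 16*sqrt(5)/25.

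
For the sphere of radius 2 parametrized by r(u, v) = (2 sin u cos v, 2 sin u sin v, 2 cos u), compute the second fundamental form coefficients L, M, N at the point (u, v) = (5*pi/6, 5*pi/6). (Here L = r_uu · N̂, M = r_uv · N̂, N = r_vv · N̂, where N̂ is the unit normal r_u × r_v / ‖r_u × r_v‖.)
L = -2;  M = 0;  N = -1/2

Compute the unit normal N̂(u, v) = (sin(u)^2*cos(v)/Abs(sin(u)), sin(u)^2*sin(v)/Abs(sin(u)), sin(2*u)/(2*Abs(sin(u)))), and the second partials r_uu, r_uv, r_vv. Take dot products:
  L(u, v) = r_uu · N̂ = -2*sin(u)/Abs(sin(u)),
  M(u, v) = r_uv · N̂ = 0,
  N(u, v) = r_vv · N̂ = -2*sin(u)^3/Abs(sin(u)).
Evaluating at (u, v) = (5*pi/6, 5*pi/6):
  L = -2, M = 0, N = -1/2.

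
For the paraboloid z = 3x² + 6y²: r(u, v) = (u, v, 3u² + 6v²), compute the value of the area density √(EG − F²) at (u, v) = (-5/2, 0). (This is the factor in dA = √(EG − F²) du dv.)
√(EG − F²)|_{(-5/2, 0)} = sqrt(226)

E = 36*u^2 + 1, F = 72*u*v, G = 144*v^2 + 1, so EG − F² = 36*u^2 + 144*v^2 + 1. Taking the positive square root: √(EG − F²) = sqrt(36*u^2 + 144*v^2 + 1). At (u, v) = (-5/2, 0): sqrt(226).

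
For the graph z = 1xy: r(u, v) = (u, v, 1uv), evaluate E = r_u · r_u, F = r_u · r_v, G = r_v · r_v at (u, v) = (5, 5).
E = 26;  F = 25;  G = 26

Partials: r_u = (1, 0, v), r_v = (0, 1, u). As functions of (u, v):
  E = r_u · r_u = v^2 + 1,
  F = r_u · r_v = u*v,
  G = r_v · r_v = u^2 + 1.
Evaluating at (u, v) = (5, 5): E = 26, F = 25, G = 26.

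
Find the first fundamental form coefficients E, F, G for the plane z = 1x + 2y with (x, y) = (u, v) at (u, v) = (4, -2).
E = 2;  F = 2;  G = 5

Partials: r_u = (1, 0, 1), r_v = (0, 1, 2). As functions of (u, v):
  E = r_u · r_u = 2,
  F = r_u · r_v = 2,
  G = r_v · r_v = 5.
Evaluating at (u, v) = (4, -2): E = 2, F = 2, G = 5.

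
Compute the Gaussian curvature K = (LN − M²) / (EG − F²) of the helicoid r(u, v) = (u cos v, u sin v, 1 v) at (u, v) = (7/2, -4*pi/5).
K = -16/2809

Coefficients of the first fundamental form: E = 1, F = 0, G = u^2 + 1.
Coefficients of the second fundamental form: L = 0, M = -1/sqrt(u^2 + 1), N = 0.
Assemble K = (LN − M²)/(EG − F²) = -1/(u^2 + 1)^2. At (u, v) = (7/2, -4*pi/5): K = -16/2809.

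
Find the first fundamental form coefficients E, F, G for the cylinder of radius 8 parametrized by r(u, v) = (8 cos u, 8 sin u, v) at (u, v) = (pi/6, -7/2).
E = 64;  F = 0;  G = 1

Partials: r_u = (-8*sin(u), 8*cos(u), 0), r_v = (0, 0, 1). As functions of (u, v):
  E = r_u · r_u = 64,
  F = r_u · r_v = 0,
  G = r_v · r_v = 1.
Evaluating at (u, v) = (pi/6, -7/2): E = 64, F = 0, G = 1.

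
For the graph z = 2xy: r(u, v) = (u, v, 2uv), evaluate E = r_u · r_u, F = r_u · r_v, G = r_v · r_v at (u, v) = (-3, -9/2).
E = 82;  F = 54;  G = 37

Partials: r_u = (1, 0, 2*v), r_v = (0, 1, 2*u). As functions of (u, v):
  E = r_u · r_u = 4*v^2 + 1,
  F = r_u · r_v = 4*u*v,
  G = r_v · r_v = 4*u^2 + 1.
Evaluating at (u, v) = (-3, -9/2): E = 82, F = 54, G = 37.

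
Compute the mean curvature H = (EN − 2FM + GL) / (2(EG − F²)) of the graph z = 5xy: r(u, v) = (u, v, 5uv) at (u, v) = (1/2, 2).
H = -1000*sqrt(429)/184041

With E = 25*v^2 + 1, F = 25*u*v, G = 25*u^2 + 1, L = 0, M = 5/sqrt(25*u^2 + 25*v^2 + 1), N = 0, assemble
  H = (EN − 2FM + GL) / (2(EG − F²)) = -125*u*v/(25*u^2 + 25*v^2 + 1)^(3/2).
At (u, v) = (1/2, 2): H = -1000*sqrt(429)/184041.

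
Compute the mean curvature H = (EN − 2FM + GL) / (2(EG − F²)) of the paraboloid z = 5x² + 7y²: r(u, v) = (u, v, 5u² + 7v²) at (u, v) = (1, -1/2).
H = 319*sqrt(6)/1500

With E = 100*u^2 + 1, F = 140*u*v, G = 196*v^2 + 1, L = 10/sqrt(100*u^2 + 196*v^2 + 1), M = 0, N = 14/sqrt(100*u^2 + 196*v^2 + 1), assemble
  H = (EN − 2FM + GL) / (2(EG − F²)) = 4*(175*u^2 + 245*v^2 + 3)/(100*u^2 + 196*v^2 + 1)^(3/2).
At (u, v) = (1, -1/2): H = 319*sqrt(6)/1500.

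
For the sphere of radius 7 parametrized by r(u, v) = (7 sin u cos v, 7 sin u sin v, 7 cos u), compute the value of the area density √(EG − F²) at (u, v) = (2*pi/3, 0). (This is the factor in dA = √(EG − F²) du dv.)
√(EG − F²)|_{(2*pi/3, 0)} = 49*sqrt(3)/2

E = 49, F = 0, G = 49*sin(u)^2, so EG − F² = 2401*sin(u)^2. Taking the positive square root: √(EG − F²) = 49*Abs(sin(u)). At (u, v) = (2*pi/3, 0): 49*sqrt(3)/2.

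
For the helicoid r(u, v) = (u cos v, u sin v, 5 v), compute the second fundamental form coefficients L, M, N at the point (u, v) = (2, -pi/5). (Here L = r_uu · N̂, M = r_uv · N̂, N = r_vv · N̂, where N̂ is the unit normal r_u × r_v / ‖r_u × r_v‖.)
L = 0;  M = -5*sqrt(29)/29;  N = 0

Compute the unit normal N̂(u, v) = (5*sin(v)/sqrt(u^2 + 25), -5*cos(v)/sqrt(u^2 + 25), u/sqrt(u^2 + 25)), and the second partials r_uu, r_uv, r_vv. Take dot products:
  L(u, v) = r_uu · N̂ = 0,
  M(u, v) = r_uv · N̂ = -5/sqrt(u^2 + 25),
  N(u, v) = r_vv · N̂ = 0.
Evaluating at (u, v) = (2, -pi/5):
  L = 0, M = -5*sqrt(29)/29, N = 0.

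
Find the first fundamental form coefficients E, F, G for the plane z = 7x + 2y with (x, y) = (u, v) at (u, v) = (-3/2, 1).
E = 50;  F = 14;  G = 5

Partials: r_u = (1, 0, 7), r_v = (0, 1, 2). As functions of (u, v):
  E = r_u · r_u = 50,
  F = r_u · r_v = 14,
  G = r_v · r_v = 5.
Evaluating at (u, v) = (-3/2, 1): E = 50, F = 14, G = 5.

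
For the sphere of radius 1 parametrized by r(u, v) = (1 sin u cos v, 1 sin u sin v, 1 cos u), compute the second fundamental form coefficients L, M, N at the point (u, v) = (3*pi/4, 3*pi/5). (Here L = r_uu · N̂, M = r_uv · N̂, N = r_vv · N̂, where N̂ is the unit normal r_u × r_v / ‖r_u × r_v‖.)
L = -1;  M = 0;  N = -1/2

Compute the unit normal N̂(u, v) = (sin(u)^2*cos(v)/Abs(sin(u)), sin(u)^2*sin(v)/Abs(sin(u)), sin(2*u)/(2*Abs(sin(u)))), and the second partials r_uu, r_uv, r_vv. Take dot products:
  L(u, v) = r_uu · N̂ = -sin(u)/Abs(sin(u)),
  M(u, v) = r_uv · N̂ = 0,
  N(u, v) = r_vv · N̂ = -sin(u)^3/Abs(sin(u)).
Evaluating at (u, v) = (3*pi/4, 3*pi/5):
  L = -1, M = 0, N = -1/2.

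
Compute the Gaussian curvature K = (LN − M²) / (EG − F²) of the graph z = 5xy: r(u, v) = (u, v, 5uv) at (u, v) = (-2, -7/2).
K = -400/2653641

Coefficients of the first fundamental form: E = 25*v^2 + 1, F = 25*u*v, G = 25*u^2 + 1.
Coefficients of the second fundamental form: L = 0, M = 5/sqrt(25*u^2 + 25*v^2 + 1), N = 0.
Assemble K = (LN − M²)/(EG − F²) = -25/(625*u^4 + 1250*u^2*v^2 + 50*u^2 + 625*v^4 + 50*v^2 + 1). At (u, v) = (-2, -7/2): K = -400/2653641.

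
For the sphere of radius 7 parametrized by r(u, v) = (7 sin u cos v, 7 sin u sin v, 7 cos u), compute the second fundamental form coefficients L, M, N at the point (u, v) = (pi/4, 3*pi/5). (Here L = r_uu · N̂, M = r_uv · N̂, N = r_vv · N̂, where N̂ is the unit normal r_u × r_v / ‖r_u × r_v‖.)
L = -7;  M = 0;  N = -7/2

Compute the unit normal N̂(u, v) = (sin(u)^2*cos(v)/Abs(sin(u)), sin(u)^2*sin(v)/Abs(sin(u)), sin(2*u)/(2*Abs(sin(u)))), and the second partials r_uu, r_uv, r_vv. Take dot products:
  L(u, v) = r_uu · N̂ = -7*sin(u)/Abs(sin(u)),
  M(u, v) = r_uv · N̂ = 0,
  N(u, v) = r_vv · N̂ = -7*sin(u)^3/Abs(sin(u)).
Evaluating at (u, v) = (pi/4, 3*pi/5):
  L = -7, M = 0, N = -7/2.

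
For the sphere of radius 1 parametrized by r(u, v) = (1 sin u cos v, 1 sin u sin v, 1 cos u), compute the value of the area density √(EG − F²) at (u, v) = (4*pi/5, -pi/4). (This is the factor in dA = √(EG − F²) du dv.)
√(EG − F²)|_{(4*pi/5, -pi/4)} = sqrt(10 - 2*sqrt(5))/4

E = 1, F = 0, G = sin(u)^2, so EG − F² = sin(u)^2. Taking the positive square root: √(EG − F²) = Abs(sin(u)). At (u, v) = (4*pi/5, -pi/4): sqrt(10 - 2*sqrt(5))/4.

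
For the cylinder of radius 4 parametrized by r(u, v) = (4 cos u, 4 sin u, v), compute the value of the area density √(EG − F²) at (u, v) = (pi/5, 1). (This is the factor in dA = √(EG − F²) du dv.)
√(EG − F²)|_{(pi/5, 1)} = 4

E = 16, F = 0, G = 1, so EG − F² = 16. Taking the positive square root: √(EG − F²) = 4. At (u, v) = (pi/5, 1): 4.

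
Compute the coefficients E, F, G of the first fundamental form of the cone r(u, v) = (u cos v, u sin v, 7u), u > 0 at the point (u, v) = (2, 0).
E = 50;  F = 0;  G = 4

Partials: r_u = (cos(v), sin(v), 7), r_v = (-u*sin(v), u*cos(v), 0). As functions of (u, v):
  E = r_u · r_u = 50,
  F = r_u · r_v = 0,
  G = r_v · r_v = u^2.
Evaluating at (u, v) = (2, 0): E = 50, F = 0, G = 4.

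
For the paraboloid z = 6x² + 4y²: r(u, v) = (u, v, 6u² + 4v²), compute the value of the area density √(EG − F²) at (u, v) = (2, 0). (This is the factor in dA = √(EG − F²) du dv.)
√(EG − F²)|_{(2, 0)} = sqrt(577)

E = 144*u^2 + 1, F = 96*u*v, G = 64*v^2 + 1, so EG − F² = 144*u^2 + 64*v^2 + 1. Taking the positive square root: √(EG − F²) = sqrt(144*u^2 + 64*v^2 + 1). At (u, v) = (2, 0): sqrt(577).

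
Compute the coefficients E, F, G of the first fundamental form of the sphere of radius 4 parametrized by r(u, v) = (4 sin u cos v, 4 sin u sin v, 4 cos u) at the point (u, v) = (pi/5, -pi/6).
E = 16;  F = 0;  G = 10 - 2*sqrt(5)

Partials: r_u = (4*cos(u)*cos(v), 4*sin(v)*cos(u), -4*sin(u)), r_v = (-4*sin(u)*sin(v), 4*sin(u)*cos(v), 0). As functions of (u, v):
  E = r_u · r_u = 16,
  F = r_u · r_v = 0,
  G = r_v · r_v = 16*sin(u)^2.
Evaluating at (u, v) = (pi/5, -pi/6): E = 16, F = 0, G = 10 - 2*sqrt(5).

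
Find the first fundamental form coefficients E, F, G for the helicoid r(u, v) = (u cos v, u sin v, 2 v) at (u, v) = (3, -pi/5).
E = 1;  F = 0;  G = 13

Partials: r_u = (cos(v), sin(v), 0), r_v = (-u*sin(v), u*cos(v), 2). As functions of (u, v):
  E = r_u · r_u = 1,
  F = r_u · r_v = 0,
  G = r_v · r_v = u^2 + 4.
Evaluating at (u, v) = (3, -pi/5): E = 1, F = 0, G = 13.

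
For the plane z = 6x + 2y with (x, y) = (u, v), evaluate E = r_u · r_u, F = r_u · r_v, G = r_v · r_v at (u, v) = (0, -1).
E = 37;  F = 12;  G = 5

Partials: r_u = (1, 0, 6), r_v = (0, 1, 2). As functions of (u, v):
  E = r_u · r_u = 37,
  F = r_u · r_v = 12,
  G = r_v · r_v = 5.
Evaluating at (u, v) = (0, -1): E = 37, F = 12, G = 5.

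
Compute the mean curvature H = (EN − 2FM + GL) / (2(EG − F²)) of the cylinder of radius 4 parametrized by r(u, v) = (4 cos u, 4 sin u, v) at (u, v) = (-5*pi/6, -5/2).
H = -1/8

With E = 16, F = 0, G = 1, L = -4, M = 0, N = 0, assemble
  H = (EN − 2FM + GL) / (2(EG − F²)) = -1/8.
At (u, v) = (-5*pi/6, -5/2): H = -1/8.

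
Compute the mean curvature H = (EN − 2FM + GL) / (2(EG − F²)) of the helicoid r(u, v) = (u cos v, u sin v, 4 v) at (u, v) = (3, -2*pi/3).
H = 0

With E = 1, F = 0, G = u^2 + 16, L = 0, M = -4/sqrt(u^2 + 16), N = 0, assemble
  H = (EN − 2FM + GL) / (2(EG − F²)) = 0.
At (u, v) = (3, -2*pi/3): H = 0.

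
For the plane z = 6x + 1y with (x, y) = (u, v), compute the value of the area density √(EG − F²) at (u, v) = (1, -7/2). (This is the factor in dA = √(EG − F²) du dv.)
√(EG − F²)|_{(1, -7/2)} = sqrt(38)

E = 37, F = 6, G = 2, so EG − F² = 38. Taking the positive square root: √(EG − F²) = sqrt(38). At (u, v) = (1, -7/2): sqrt(38).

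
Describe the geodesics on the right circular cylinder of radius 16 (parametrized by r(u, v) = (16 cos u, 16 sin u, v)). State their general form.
The cylinder is flat (K = 0) and locally isometric to the plane via the development (u, v) ↦ (16 u, v). Geodesics are the pre-images of straight lines: circles (v constant), vertical lines (u constant), and helices (v = c · u + d) for constants c, d.

A right cylinder has E = 16², F = 0, G = 1, so EG − F² = 16², and L = −16, M = N = 0, giving K = (LN − M²)/(EG − F²) = 0 everywhere. A flat surface is locally isometric to the Euclidean plane via the map (u, v) ↦ (16 u, v). Straight lines in the (x̃, ỹ) plane pull back to: (a) horizontal circles (v = const), (b) vertical generators (u = const), and (c) helices (16 u tan θ = v, i.e. v = c · u + d).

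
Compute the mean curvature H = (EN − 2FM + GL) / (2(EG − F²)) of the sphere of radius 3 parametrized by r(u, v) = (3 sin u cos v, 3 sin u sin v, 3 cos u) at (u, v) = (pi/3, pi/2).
H = -1/3

With E = 9, F = 0, G = 9*sin(u)^2, L = -3*sin(u)/Abs(sin(u)), M = 0, N = -3*sin(u)^3/Abs(sin(u)), assemble
  H = (EN − 2FM + GL) / (2(EG − F²)) = -sin(u)/(3*Abs(sin(u))).
At (u, v) = (pi/3, pi/2): H = -1/3.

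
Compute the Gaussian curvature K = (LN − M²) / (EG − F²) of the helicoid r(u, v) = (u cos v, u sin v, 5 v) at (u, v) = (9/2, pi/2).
K = -400/32761

Coefficients of the first fundamental form: E = 1, F = 0, G = u^2 + 25.
Coefficients of the second fundamental form: L = 0, M = -5/sqrt(u^2 + 25), N = 0.
Assemble K = (LN − M²)/(EG − F²) = -25/(u^2 + 25)^2. At (u, v) = (9/2, pi/2): K = -400/32761.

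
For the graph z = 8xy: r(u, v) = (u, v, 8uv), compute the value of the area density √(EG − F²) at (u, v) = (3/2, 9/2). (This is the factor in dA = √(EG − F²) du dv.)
√(EG − F²)|_{(3/2, 9/2)} = sqrt(1441)

E = 64*v^2 + 1, F = 64*u*v, G = 64*u^2 + 1, so EG − F² = 64*u^2 + 64*v^2 + 1. Taking the positive square root: √(EG − F²) = sqrt(64*u^2 + 64*v^2 + 1). At (u, v) = (3/2, 9/2): sqrt(1441).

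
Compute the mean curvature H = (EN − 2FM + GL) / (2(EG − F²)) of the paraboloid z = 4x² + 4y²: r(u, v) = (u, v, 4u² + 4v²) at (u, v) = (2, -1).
H = 1288*sqrt(321)/103041

With E = 64*u^2 + 1, F = 64*u*v, G = 64*v^2 + 1, L = 8/sqrt(64*u^2 + 64*v^2 + 1), M = 0, N = 8/sqrt(64*u^2 + 64*v^2 + 1), assemble
  H = (EN − 2FM + GL) / (2(EG − F²)) = 8*(32*u^2 + 32*v^2 + 1)/(64*u^2 + 64*v^2 + 1)^(3/2).
At (u, v) = (2, -1): H = 1288*sqrt(321)/103041.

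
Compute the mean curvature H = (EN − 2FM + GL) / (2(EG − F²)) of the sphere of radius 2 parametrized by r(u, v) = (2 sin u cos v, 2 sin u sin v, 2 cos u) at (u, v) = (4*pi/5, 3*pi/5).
H = -1/2

With E = 4, F = 0, G = 4*sin(u)^2, L = -2*sin(u)/Abs(sin(u)), M = 0, N = -2*sin(u)^3/Abs(sin(u)), assemble
  H = (EN − 2FM + GL) / (2(EG − F²)) = -sin(u)/(2*Abs(sin(u))).
At (u, v) = (4*pi/5, 3*pi/5): H = -1/2.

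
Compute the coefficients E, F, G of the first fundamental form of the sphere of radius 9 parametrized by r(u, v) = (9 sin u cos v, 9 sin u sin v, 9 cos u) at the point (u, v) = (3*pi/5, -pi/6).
E = 81;  F = 0;  G = 81*sqrt(5)/8 + 405/8

Partials: r_u = (9*cos(u)*cos(v), 9*sin(v)*cos(u), -9*sin(u)), r_v = (-9*sin(u)*sin(v), 9*sin(u)*cos(v), 0). As functions of (u, v):
  E = r_u · r_u = 81,
  F = r_u · r_v = 0,
  G = r_v · r_v = 81*sin(u)^2.
Evaluating at (u, v) = (3*pi/5, -pi/6): E = 81, F = 0, G = 81*sqrt(5)/8 + 405/8.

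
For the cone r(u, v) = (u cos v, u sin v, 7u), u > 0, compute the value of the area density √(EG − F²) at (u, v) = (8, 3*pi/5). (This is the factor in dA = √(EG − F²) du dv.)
√(EG − F²)|_{(8, 3*pi/5)} = 40*sqrt(2)

E = 50, F = 0, G = u^2, so EG − F² = 50*u^2. Taking the positive square root: √(EG − F²) = 5*sqrt(2)*Abs(u). At (u, v) = (8, 3*pi/5): 40*sqrt(2).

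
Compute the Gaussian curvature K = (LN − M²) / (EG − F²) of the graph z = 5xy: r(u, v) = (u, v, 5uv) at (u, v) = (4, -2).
K = -25/251001

Coefficients of the first fundamental form: E = 25*v^2 + 1, F = 25*u*v, G = 25*u^2 + 1.
Coefficients of the second fundamental form: L = 0, M = 5/sqrt(25*u^2 + 25*v^2 + 1), N = 0.
Assemble K = (LN − M²)/(EG − F²) = -25/(625*u^4 + 1250*u^2*v^2 + 50*u^2 + 625*v^4 + 50*v^2 + 1). At (u, v) = (4, -2): K = -25/251001.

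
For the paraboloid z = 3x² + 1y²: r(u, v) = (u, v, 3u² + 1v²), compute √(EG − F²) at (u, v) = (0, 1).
√(EG − F²)|_{(0, 1)} = sqrt(5)

E = 36*u^2 + 1, F = 12*u*v, G = 4*v^2 + 1; EG − F² = 36*u^2 + 4*v^2 + 1; √(EG − F²) = sqrt(36*u^2 + 4*v^2 + 1). At the given point: sqrt(5).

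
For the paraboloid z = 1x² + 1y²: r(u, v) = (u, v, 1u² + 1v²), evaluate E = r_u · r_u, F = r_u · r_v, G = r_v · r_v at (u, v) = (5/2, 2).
E = 26;  F = 20;  G = 17

Partials: r_u = (1, 0, 2*u), r_v = (0, 1, 2*v). As functions of (u, v):
  E = r_u · r_u = 4*u^2 + 1,
  F = r_u · r_v = 4*u*v,
  G = r_v · r_v = 4*v^2 + 1.
Evaluating at (u, v) = (5/2, 2): E = 26, F = 20, G = 17.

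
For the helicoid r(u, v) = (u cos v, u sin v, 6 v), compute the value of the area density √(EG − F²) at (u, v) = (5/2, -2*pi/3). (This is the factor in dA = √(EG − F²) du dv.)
√(EG − F²)|_{(5/2, -2*pi/3)} = 13/2

E = 1, F = 0, G = u^2 + 36, so EG − F² = u^2 + 36. Taking the positive square root: √(EG − F²) = sqrt(u^2 + 36). At (u, v) = (5/2, -2*pi/3): 13/2.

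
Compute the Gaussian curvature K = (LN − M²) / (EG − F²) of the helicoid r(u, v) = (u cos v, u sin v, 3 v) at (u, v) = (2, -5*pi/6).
K = -9/169

Coefficients of the first fundamental form: E = 1, F = 0, G = u^2 + 9.
Coefficients of the second fundamental form: L = 0, M = -3/sqrt(u^2 + 9), N = 0.
Assemble K = (LN − M²)/(EG − F²) = -9/(u^2 + 9)^2. At (u, v) = (2, -5*pi/6): K = -9/169.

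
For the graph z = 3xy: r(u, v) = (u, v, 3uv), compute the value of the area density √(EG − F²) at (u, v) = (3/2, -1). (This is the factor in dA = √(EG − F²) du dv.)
√(EG − F²)|_{(3/2, -1)} = 11/2

E = 9*v^2 + 1, F = 9*u*v, G = 9*u^2 + 1, so EG − F² = 9*u^2 + 9*v^2 + 1. Taking the positive square root: √(EG − F²) = sqrt(9*u^2 + 9*v^2 + 1). At (u, v) = (3/2, -1): 11/2.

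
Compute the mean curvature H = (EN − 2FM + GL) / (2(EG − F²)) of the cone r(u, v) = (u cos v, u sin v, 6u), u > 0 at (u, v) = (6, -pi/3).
H = sqrt(37)/74

With E = 37, F = 0, G = u^2, L = 0, M = 0, N = 6*sqrt(37)*u^2/(37*Abs(u)), assemble
  H = (EN − 2FM + GL) / (2(EG − F²)) = 3*sqrt(37)/(37*Abs(u)).
At (u, v) = (6, -pi/3): H = sqrt(37)/74.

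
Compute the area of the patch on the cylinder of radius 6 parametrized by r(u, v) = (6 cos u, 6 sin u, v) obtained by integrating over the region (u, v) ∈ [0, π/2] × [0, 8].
Area = 24*pi

Area = ∫∫ √(EG − F²) du dv with √(EG − F²) = 6. Integrating over [0, π/2] × [0, 8] gives 24*pi.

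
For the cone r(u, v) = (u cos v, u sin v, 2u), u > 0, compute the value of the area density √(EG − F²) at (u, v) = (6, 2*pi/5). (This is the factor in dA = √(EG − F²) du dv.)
√(EG − F²)|_{(6, 2*pi/5)} = 6*sqrt(5)

E = 5, F = 0, G = u^2, so EG − F² = 5*u^2. Taking the positive square root: √(EG − F²) = sqrt(5)*Abs(u). At (u, v) = (6, 2*pi/5): 6*sqrt(5).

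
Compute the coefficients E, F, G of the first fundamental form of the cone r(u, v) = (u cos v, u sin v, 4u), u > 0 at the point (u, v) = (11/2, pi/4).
E = 17;  F = 0;  G = 121/4

Partials: r_u = (cos(v), sin(v), 4), r_v = (-u*sin(v), u*cos(v), 0). As functions of (u, v):
  E = r_u · r_u = 17,
  F = r_u · r_v = 0,
  G = r_v · r_v = u^2.
Evaluating at (u, v) = (11/2, pi/4): E = 17, F = 0, G = 121/4.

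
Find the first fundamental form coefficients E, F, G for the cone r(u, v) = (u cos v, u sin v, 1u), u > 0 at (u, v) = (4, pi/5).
E = 2;  F = 0;  G = 16

Partials: r_u = (cos(v), sin(v), 1), r_v = (-u*sin(v), u*cos(v), 0). As functions of (u, v):
  E = r_u · r_u = 2,
  F = r_u · r_v = 0,
  G = r_v · r_v = u^2.
Evaluating at (u, v) = (4, pi/5): E = 2, F = 0, G = 16.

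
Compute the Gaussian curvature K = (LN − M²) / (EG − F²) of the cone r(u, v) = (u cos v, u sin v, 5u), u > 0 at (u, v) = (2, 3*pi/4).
K = 0

Coefficients of the first fundamental form: E = 26, F = 0, G = u^2.
Coefficients of the second fundamental form: L = 0, M = 0, N = 5*sqrt(26)*u^2/(26*Abs(u)).
Assemble K = (LN − M²)/(EG − F²) = 0. At (u, v) = (2, 3*pi/4): K = 0.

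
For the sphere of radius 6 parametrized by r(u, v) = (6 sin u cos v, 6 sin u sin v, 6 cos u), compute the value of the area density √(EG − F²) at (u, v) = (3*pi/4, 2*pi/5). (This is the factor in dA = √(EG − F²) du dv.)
√(EG − F²)|_{(3*pi/4, 2*pi/5)} = 18*sqrt(2)

E = 36, F = 0, G = 36*sin(u)^2, so EG − F² = 1296*sin(u)^2. Taking the positive square root: √(EG − F²) = 36*Abs(sin(u)). At (u, v) = (3*pi/4, 2*pi/5): 18*sqrt(2).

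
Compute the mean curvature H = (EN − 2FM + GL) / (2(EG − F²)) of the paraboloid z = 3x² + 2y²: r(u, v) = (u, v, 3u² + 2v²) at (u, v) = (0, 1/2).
H = 17*sqrt(5)/25

With E = 36*u^2 + 1, F = 24*u*v, G = 16*v^2 + 1, L = 6/sqrt(36*u^2 + 16*v^2 + 1), M = 0, N = 4/sqrt(36*u^2 + 16*v^2 + 1), assemble
  H = (EN − 2FM + GL) / (2(EG − F²)) = (72*u^2 + 48*v^2 + 5)/(36*u^2 + 16*v^2 + 1)^(3/2).
At (u, v) = (0, 1/2): H = 17*sqrt(5)/25.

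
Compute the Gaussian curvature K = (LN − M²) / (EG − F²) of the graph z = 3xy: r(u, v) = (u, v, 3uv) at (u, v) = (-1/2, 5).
K = -144/833569

Coefficients of the first fundamental form: E = 9*v^2 + 1, F = 9*u*v, G = 9*u^2 + 1.
Coefficients of the second fundamental form: L = 0, M = 3/sqrt(9*u^2 + 9*v^2 + 1), N = 0.
Assemble K = (LN − M²)/(EG − F²) = -9/(81*u^4 + 162*u^2*v^2 + 18*u^2 + 81*v^4 + 18*v^2 + 1). At (u, v) = (-1/2, 5): K = -144/833569.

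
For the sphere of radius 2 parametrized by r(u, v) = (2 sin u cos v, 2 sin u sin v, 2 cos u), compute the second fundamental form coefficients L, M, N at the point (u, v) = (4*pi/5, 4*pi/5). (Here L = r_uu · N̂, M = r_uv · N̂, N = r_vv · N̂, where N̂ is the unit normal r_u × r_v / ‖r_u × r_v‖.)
L = -2;  M = 0;  N = -5/4 + sqrt(5)/4

Compute the unit normal N̂(u, v) = (sin(u)^2*cos(v)/Abs(sin(u)), sin(u)^2*sin(v)/Abs(sin(u)), sin(2*u)/(2*Abs(sin(u)))), and the second partials r_uu, r_uv, r_vv. Take dot products:
  L(u, v) = r_uu · N̂ = -2*sin(u)/Abs(sin(u)),
  M(u, v) = r_uv · N̂ = 0,
  N(u, v) = r_vv · N̂ = -2*sin(u)^3/Abs(sin(u)).
Evaluating at (u, v) = (4*pi/5, 4*pi/5):
  L = -2, M = 0, N = -5/4 + sqrt(5)/4.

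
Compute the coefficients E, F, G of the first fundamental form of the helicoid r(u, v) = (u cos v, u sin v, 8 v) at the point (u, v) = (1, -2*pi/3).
E = 1;  F = 0;  G = 65

Partials: r_u = (cos(v), sin(v), 0), r_v = (-u*sin(v), u*cos(v), 8). As functions of (u, v):
  E = r_u · r_u = 1,
  F = r_u · r_v = 0,
  G = r_v · r_v = u^2 + 64.
Evaluating at (u, v) = (1, -2*pi/3): E = 1, F = 0, G = 65.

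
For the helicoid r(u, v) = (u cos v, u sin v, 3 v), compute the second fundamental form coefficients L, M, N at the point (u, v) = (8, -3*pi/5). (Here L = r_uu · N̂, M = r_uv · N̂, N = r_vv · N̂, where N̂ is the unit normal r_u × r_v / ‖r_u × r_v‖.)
L = 0;  M = -3*sqrt(73)/73;  N = 0

Compute the unit normal N̂(u, v) = (3*sin(v)/sqrt(u^2 + 9), -3*cos(v)/sqrt(u^2 + 9), u/sqrt(u^2 + 9)), and the second partials r_uu, r_uv, r_vv. Take dot products:
  L(u, v) = r_uu · N̂ = 0,
  M(u, v) = r_uv · N̂ = -3/sqrt(u^2 + 9),
  N(u, v) = r_vv · N̂ = 0.
Evaluating at (u, v) = (8, -3*pi/5):
  L = 0, M = -3*sqrt(73)/73, N = 0.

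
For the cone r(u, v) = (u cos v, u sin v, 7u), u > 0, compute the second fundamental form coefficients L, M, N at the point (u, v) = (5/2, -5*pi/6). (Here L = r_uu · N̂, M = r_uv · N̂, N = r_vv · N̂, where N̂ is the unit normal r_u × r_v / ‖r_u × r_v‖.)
L = 0;  M = 0;  N = 7*sqrt(2)/4

Compute the unit normal N̂(u, v) = (-7*sqrt(2)*u*cos(v)/(10*Abs(u)), -7*sqrt(2)*u*sin(v)/(10*Abs(u)), sqrt(2)*u/(10*Abs(u))), and the second partials r_uu, r_uv, r_vv. Take dot products:
  L(u, v) = r_uu · N̂ = 0,
  M(u, v) = r_uv · N̂ = 0,
  N(u, v) = r_vv · N̂ = 7*sqrt(2)*u^2/(10*Abs(u)).
Evaluating at (u, v) = (5/2, -5*pi/6):
  L = 0, M = 0, N = 7*sqrt(2)/4.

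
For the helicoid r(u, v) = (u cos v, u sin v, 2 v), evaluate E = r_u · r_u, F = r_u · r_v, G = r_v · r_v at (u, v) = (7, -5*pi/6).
E = 1;  F = 0;  G = 53

Partials: r_u = (cos(v), sin(v), 0), r_v = (-u*sin(v), u*cos(v), 2). As functions of (u, v):
  E = r_u · r_u = 1,
  F = r_u · r_v = 0,
  G = r_v · r_v = u^2 + 4.
Evaluating at (u, v) = (7, -5*pi/6): E = 1, F = 0, G = 53.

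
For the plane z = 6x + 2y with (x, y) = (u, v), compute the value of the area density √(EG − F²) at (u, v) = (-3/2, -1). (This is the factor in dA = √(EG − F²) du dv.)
√(EG − F²)|_{(-3/2, -1)} = sqrt(41)

E = 37, F = 12, G = 5, so EG − F² = 41. Taking the positive square root: √(EG − F²) = sqrt(41). At (u, v) = (-3/2, -1): sqrt(41).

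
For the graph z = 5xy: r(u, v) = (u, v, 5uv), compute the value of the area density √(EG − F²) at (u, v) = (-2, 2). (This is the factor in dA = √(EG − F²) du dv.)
√(EG − F²)|_{(-2, 2)} = sqrt(201)

E = 25*v^2 + 1, F = 25*u*v, G = 25*u^2 + 1, so EG − F² = 25*u^2 + 25*v^2 + 1. Taking the positive square root: √(EG − F²) = sqrt(25*u^2 + 25*v^2 + 1). At (u, v) = (-2, 2): sqrt(201).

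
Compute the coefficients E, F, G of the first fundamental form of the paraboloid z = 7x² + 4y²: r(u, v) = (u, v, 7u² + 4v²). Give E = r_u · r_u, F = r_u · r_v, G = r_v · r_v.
E = 196*u^2 + 1;  F = 112*u*v;  G = 64*v^2 + 1

Compute partials: r_u = (1, 0, 14*u), r_v = (0, 1, 8*v). Then
  E = r_u · r_u = 196*u^2 + 1,
  F = r_u · r_v = 112*u*v,
  G = r_v · r_v = 64*v^2 + 1.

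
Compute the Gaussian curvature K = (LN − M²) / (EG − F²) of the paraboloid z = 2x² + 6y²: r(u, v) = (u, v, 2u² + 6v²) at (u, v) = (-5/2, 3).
K = 48/1951609

Coefficients of the first fundamental form: E = 16*u^2 + 1, F = 48*u*v, G = 144*v^2 + 1.
Coefficients of the second fundamental form: L = 4/sqrt(16*u^2 + 144*v^2 + 1), M = 0, N = 12/sqrt(16*u^2 + 144*v^2 + 1).
Assemble K = (LN − M²)/(EG − F²) = 48/(256*u^4 + 4608*u^2*v^2 + 32*u^2 + 20736*v^4 + 288*v^2 + 1). At (u, v) = (-5/2, 3): K = 48/1951609.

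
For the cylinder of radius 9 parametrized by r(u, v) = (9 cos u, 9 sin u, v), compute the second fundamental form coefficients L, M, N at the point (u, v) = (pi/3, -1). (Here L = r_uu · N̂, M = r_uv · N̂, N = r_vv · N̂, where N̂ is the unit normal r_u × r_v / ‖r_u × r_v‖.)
L = -9;  M = 0;  N = 0

Compute the unit normal N̂(u, v) = (cos(u), sin(u), 0), and the second partials r_uu, r_uv, r_vv. Take dot products:
  L(u, v) = r_uu · N̂ = -9,
  M(u, v) = r_uv · N̂ = 0,
  N(u, v) = r_vv · N̂ = 0.
Evaluating at (u, v) = (pi/3, -1):
  L = -9, M = 0, N = 0.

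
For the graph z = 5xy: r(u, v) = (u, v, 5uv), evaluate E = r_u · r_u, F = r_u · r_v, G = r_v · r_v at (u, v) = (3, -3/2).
E = 229/4;  F = -225/2;  G = 226

Partials: r_u = (1, 0, 5*v), r_v = (0, 1, 5*u). As functions of (u, v):
  E = r_u · r_u = 25*v^2 + 1,
  F = r_u · r_v = 25*u*v,
  G = r_v · r_v = 25*u^2 + 1.
Evaluating at (u, v) = (3, -3/2): E = 229/4, F = -225/2, G = 226.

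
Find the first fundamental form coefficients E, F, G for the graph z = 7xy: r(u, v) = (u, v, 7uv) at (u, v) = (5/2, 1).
E = 50;  F = 245/2;  G = 1229/4

Partials: r_u = (1, 0, 7*v), r_v = (0, 1, 7*u). As functions of (u, v):
  E = r_u · r_u = 49*v^2 + 1,
  F = r_u · r_v = 49*u*v,
  G = r_v · r_v = 49*u^2 + 1.
Evaluating at (u, v) = (5/2, 1): E = 50, F = 245/2, G = 1229/4.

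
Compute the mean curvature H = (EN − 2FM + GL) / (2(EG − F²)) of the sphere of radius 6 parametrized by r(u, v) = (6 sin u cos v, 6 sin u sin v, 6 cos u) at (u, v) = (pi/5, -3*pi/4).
H = -1/6

With E = 36, F = 0, G = 36*sin(u)^2, L = -6*sin(u)/Abs(sin(u)), M = 0, N = -6*sin(u)^3/Abs(sin(u)), assemble
  H = (EN − 2FM + GL) / (2(EG − F²)) = -sin(u)/(6*Abs(sin(u))).
At (u, v) = (pi/5, -3*pi/4): H = -1/6.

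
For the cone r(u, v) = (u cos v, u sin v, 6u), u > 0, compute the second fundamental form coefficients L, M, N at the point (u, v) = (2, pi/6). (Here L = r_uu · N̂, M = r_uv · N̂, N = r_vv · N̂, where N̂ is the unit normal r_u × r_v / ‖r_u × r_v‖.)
L = 0;  M = 0;  N = 12*sqrt(37)/37

Compute the unit normal N̂(u, v) = (-6*sqrt(37)*u*cos(v)/(37*Abs(u)), -6*sqrt(37)*u*sin(v)/(37*Abs(u)), sqrt(37)*u/(37*Abs(u))), and the second partials r_uu, r_uv, r_vv. Take dot products:
  L(u, v) = r_uu · N̂ = 0,
  M(u, v) = r_uv · N̂ = 0,
  N(u, v) = r_vv · N̂ = 6*sqrt(37)*u^2/(37*Abs(u)).
Evaluating at (u, v) = (2, pi/6):
  L = 0, M = 0, N = 12*sqrt(37)/37.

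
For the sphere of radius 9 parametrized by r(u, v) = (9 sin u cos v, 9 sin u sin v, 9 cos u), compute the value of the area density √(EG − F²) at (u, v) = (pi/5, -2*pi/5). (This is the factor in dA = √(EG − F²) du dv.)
√(EG − F²)|_{(pi/5, -2*pi/5)} = 81*sqrt(10 - 2*sqrt(5))/4

E = 81, F = 0, G = 81*sin(u)^2, so EG − F² = 6561*sin(u)^2. Taking the positive square root: √(EG − F²) = 81*Abs(sin(u)). At (u, v) = (pi/5, -2*pi/5): 81*sqrt(10 - 2*sqrt(5))/4.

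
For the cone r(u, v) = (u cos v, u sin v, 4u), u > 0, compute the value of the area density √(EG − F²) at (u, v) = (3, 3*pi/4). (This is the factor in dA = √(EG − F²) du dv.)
√(EG − F²)|_{(3, 3*pi/4)} = 3*sqrt(17)

E = 17, F = 0, G = u^2, so EG − F² = 17*u^2. Taking the positive square root: √(EG − F²) = sqrt(17)*Abs(u). At (u, v) = (3, 3*pi/4): 3*sqrt(17).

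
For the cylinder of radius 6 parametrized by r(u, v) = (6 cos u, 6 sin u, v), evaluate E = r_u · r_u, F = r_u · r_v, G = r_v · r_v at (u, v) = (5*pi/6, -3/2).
E = 36;  F = 0;  G = 1

Partials: r_u = (-6*sin(u), 6*cos(u), 0), r_v = (0, 0, 1). As functions of (u, v):
  E = r_u · r_u = 36,
  F = r_u · r_v = 0,
  G = r_v · r_v = 1.
Evaluating at (u, v) = (5*pi/6, -3/2): E = 36, F = 0, G = 1.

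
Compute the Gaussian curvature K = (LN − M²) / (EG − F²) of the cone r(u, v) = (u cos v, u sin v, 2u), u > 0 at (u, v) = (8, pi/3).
K = 0

Coefficients of the first fundamental form: E = 5, F = 0, G = u^2.
Coefficients of the second fundamental form: L = 0, M = 0, N = 2*sqrt(5)*u^2/(5*Abs(u)).
Assemble K = (LN − M²)/(EG − F²) = 0. At (u, v) = (8, pi/3): K = 0.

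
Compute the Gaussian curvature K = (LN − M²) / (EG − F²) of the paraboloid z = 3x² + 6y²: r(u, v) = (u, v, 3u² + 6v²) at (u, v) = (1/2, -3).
K = 18/426409

Coefficients of the first fundamental form: E = 36*u^2 + 1, F = 72*u*v, G = 144*v^2 + 1.
Coefficients of the second fundamental form: L = 6/sqrt(36*u^2 + 144*v^2 + 1), M = 0, N = 12/sqrt(36*u^2 + 144*v^2 + 1).
Assemble K = (LN − M²)/(EG − F²) = 72/(1296*u^4 + 10368*u^2*v^2 + 72*u^2 + 20736*v^4 + 288*v^2 + 1). At (u, v) = (1/2, -3): K = 18/426409.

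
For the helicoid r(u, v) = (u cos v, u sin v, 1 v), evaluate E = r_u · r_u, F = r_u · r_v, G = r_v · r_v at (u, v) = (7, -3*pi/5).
E = 1;  F = 0;  G = 50

Partials: r_u = (cos(v), sin(v), 0), r_v = (-u*sin(v), u*cos(v), 1). As functions of (u, v):
  E = r_u · r_u = 1,
  F = r_u · r_v = 0,
  G = r_v · r_v = u^2 + 1.
Evaluating at (u, v) = (7, -3*pi/5): E = 1, F = 0, G = 50.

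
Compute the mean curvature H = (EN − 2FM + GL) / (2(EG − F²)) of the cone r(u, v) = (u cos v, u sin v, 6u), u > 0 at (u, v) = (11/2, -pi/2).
H = 6*sqrt(37)/407

With E = 37, F = 0, G = u^2, L = 0, M = 0, N = 6*sqrt(37)*u^2/(37*Abs(u)), assemble
  H = (EN − 2FM + GL) / (2(EG − F²)) = 3*sqrt(37)/(37*Abs(u)).
At (u, v) = (11/2, -pi/2): H = 6*sqrt(37)/407.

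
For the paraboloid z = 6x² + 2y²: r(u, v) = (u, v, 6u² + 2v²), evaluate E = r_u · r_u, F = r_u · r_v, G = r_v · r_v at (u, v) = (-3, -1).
E = 1297;  F = 144;  G = 17

Partials: r_u = (1, 0, 12*u), r_v = (0, 1, 4*v). As functions of (u, v):
  E = r_u · r_u = 144*u^2 + 1,
  F = r_u · r_v = 48*u*v,
  G = r_v · r_v = 16*v^2 + 1.
Evaluating at (u, v) = (-3, -1): E = 1297, F = 144, G = 17.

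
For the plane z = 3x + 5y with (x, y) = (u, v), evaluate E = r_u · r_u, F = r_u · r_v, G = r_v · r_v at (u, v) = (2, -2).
E = 10;  F = 15;  G = 26

Partials: r_u = (1, 0, 3), r_v = (0, 1, 5). As functions of (u, v):
  E = r_u · r_u = 10,
  F = r_u · r_v = 15,
  G = r_v · r_v = 26.
Evaluating at (u, v) = (2, -2): E = 10, F = 15, G = 26.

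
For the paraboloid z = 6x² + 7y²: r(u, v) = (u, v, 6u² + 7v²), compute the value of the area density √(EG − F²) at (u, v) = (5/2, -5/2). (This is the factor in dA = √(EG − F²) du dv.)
√(EG − F²)|_{(5/2, -5/2)} = sqrt(2126)

E = 144*u^2 + 1, F = 168*u*v, G = 196*v^2 + 1, so EG − F² = 144*u^2 + 196*v^2 + 1. Taking the positive square root: √(EG − F²) = sqrt(144*u^2 + 196*v^2 + 1). At (u, v) = (5/2, -5/2): sqrt(2126).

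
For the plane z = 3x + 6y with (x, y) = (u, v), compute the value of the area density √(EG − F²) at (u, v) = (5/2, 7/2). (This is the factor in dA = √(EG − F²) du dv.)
√(EG − F²)|_{(5/2, 7/2)} = sqrt(46)

E = 10, F = 18, G = 37, so EG − F² = 46. Taking the positive square root: √(EG − F²) = sqrt(46). At (u, v) = (5/2, 7/2): sqrt(46).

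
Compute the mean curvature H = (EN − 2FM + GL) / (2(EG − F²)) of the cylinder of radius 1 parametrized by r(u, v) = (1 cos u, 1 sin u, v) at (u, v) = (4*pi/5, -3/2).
H = -1/2

With E = 1, F = 0, G = 1, L = -1, M = 0, N = 0, assemble
  H = (EN − 2FM + GL) / (2(EG − F²)) = -1/2.
At (u, v) = (4*pi/5, -3/2): H = -1/2.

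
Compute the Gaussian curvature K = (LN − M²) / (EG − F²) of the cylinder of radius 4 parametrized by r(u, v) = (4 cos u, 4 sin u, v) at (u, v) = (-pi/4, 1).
K = 0

Coefficients of the first fundamental form: E = 16, F = 0, G = 1.
Coefficients of the second fundamental form: L = -4, M = 0, N = 0.
Assemble K = (LN − M²)/(EG − F²) = 0. At (u, v) = (-pi/4, 1): K = 0.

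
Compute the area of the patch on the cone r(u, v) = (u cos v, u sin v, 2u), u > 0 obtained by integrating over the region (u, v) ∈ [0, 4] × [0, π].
Area = 8*sqrt(5)*pi

Area = ∫∫ √(EG − F²) du dv with √(EG − F²) = sqrt(5)*Abs(u). Integrating over [0, 4] × [0, π] gives 8*sqrt(5)*pi.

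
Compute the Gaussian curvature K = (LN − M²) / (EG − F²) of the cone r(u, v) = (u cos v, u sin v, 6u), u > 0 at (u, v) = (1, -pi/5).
K = 0

Coefficients of the first fundamental form: E = 37, F = 0, G = u^2.
Coefficients of the second fundamental form: L = 0, M = 0, N = 6*sqrt(37)*u^2/(37*Abs(u)).
Assemble K = (LN − M²)/(EG − F²) = 0. At (u, v) = (1, -pi/5): K = 0.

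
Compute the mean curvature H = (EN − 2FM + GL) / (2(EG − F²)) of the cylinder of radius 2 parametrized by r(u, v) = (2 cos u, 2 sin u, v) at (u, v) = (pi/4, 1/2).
H = -1/4

With E = 4, F = 0, G = 1, L = -2, M = 0, N = 0, assemble
  H = (EN − 2FM + GL) / (2(EG − F²)) = -1/4.
At (u, v) = (pi/4, 1/2): H = -1/4.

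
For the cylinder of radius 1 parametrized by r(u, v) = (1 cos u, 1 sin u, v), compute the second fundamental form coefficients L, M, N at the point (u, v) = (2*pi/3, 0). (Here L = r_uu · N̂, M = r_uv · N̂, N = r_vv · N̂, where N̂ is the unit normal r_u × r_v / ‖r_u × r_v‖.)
L = -1;  M = 0;  N = 0

Compute the unit normal N̂(u, v) = (cos(u), sin(u), 0), and the second partials r_uu, r_uv, r_vv. Take dot products:
  L(u, v) = r_uu · N̂ = -1,
  M(u, v) = r_uv · N̂ = 0,
  N(u, v) = r_vv · N̂ = 0.
Evaluating at (u, v) = (2*pi/3, 0):
  L = -1, M = 0, N = 0.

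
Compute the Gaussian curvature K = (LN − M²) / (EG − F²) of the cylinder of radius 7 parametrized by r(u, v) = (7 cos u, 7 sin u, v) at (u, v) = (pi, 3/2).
K = 0

Coefficients of the first fundamental form: E = 49, F = 0, G = 1.
Coefficients of the second fundamental form: L = -7, M = 0, N = 0.
Assemble K = (LN − M²)/(EG − F²) = 0. At (u, v) = (pi, 3/2): K = 0.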